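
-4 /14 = -2 /7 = -0.29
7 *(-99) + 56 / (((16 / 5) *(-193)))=-267533 / 386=-693.09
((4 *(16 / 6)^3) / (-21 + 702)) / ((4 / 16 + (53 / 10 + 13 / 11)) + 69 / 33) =450560 / 35689167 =0.01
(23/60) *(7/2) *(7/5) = 1127/600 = 1.88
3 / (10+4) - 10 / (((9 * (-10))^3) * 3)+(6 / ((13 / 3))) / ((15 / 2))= 7938901 / 19901700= 0.40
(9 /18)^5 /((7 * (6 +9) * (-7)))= -1 /23520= -0.00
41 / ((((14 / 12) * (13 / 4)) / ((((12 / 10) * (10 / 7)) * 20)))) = 236160 / 637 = 370.74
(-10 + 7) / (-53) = 3 / 53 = 0.06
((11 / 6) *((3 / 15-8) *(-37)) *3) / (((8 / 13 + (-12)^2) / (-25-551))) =-7428564 / 1175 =-6322.18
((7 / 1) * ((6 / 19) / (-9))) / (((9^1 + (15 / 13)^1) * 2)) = -91 / 7524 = -0.01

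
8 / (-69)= -8 / 69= -0.12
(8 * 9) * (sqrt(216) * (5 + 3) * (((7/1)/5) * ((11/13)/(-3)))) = -88704 * sqrt(6)/65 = -3342.76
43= 43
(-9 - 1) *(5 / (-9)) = 5.56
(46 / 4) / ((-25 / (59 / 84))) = -1357 / 4200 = -0.32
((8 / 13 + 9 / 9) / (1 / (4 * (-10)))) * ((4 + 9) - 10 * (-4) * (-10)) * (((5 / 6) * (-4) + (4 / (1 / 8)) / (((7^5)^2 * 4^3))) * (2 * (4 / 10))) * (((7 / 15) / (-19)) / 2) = 5830289136264 / 7119529235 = 818.91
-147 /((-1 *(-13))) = -147 /13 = -11.31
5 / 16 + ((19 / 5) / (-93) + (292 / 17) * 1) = 2206837 / 126480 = 17.45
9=9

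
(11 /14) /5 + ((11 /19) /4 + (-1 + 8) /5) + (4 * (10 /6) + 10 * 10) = 864781 /7980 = 108.37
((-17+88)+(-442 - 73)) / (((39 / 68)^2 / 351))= -6159168 / 13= -473782.15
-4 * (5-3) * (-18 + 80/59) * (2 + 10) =94272/59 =1597.83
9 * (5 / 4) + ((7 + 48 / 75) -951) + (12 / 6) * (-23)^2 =12589 / 100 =125.89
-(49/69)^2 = -2401/4761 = -0.50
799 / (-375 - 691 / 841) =-671959 / 316066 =-2.13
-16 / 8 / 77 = -2 / 77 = -0.03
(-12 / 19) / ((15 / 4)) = -0.17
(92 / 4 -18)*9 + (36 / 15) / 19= 4287 / 95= 45.13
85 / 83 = 1.02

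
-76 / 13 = -5.85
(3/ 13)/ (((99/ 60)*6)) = 10/ 429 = 0.02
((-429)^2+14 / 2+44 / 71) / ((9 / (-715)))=-9343228180 / 639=-14621640.34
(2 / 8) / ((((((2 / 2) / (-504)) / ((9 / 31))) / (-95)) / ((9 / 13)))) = 969570 / 403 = 2405.88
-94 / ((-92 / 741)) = 34827 / 46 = 757.11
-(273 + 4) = -277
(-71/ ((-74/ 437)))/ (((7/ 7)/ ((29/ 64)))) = 899783/ 4736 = 189.99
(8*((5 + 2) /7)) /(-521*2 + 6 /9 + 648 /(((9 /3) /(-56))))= -0.00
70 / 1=70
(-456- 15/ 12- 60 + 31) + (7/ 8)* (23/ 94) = -365499/ 752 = -486.04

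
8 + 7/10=8.70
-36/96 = -0.38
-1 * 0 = 0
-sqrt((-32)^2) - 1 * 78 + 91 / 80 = -8709 / 80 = -108.86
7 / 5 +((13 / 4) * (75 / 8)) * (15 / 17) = 76933 / 2720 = 28.28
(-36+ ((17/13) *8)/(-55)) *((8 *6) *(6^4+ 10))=-1622114688/715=-2268691.87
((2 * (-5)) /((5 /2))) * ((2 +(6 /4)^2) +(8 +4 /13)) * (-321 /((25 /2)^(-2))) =131008125 /52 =2519387.02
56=56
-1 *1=-1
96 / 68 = 24 / 17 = 1.41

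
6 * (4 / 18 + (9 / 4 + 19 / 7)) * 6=1307 / 7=186.71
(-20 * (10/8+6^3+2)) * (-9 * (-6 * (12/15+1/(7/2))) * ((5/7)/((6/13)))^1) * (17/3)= -110475690/49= -2254605.92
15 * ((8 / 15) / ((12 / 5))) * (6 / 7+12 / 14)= 40 / 7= 5.71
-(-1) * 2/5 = 2/5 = 0.40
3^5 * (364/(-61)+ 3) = -43983/61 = -721.03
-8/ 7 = -1.14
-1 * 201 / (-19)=201 / 19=10.58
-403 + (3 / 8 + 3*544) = 9835 / 8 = 1229.38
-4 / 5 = -0.80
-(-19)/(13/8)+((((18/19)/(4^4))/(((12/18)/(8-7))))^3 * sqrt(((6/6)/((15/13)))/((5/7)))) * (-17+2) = 152/13-19683 * sqrt(273)/115074924544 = 11.69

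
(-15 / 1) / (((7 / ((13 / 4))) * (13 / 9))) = -135 / 28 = -4.82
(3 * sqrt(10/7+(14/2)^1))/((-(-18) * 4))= sqrt(413)/168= 0.12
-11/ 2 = -5.50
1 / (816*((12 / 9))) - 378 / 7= -54.00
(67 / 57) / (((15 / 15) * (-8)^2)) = 67 / 3648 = 0.02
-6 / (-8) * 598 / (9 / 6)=299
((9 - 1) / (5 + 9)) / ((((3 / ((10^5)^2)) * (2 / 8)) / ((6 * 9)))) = 2880000000000 / 7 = 411428571428.57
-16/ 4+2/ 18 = -3.89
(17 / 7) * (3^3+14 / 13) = 6205 / 91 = 68.19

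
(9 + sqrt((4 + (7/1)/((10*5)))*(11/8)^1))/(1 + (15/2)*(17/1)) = 3*sqrt(253)/2570 + 18/257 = 0.09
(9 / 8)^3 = 1.42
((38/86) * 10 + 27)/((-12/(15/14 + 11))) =-32617/1032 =-31.61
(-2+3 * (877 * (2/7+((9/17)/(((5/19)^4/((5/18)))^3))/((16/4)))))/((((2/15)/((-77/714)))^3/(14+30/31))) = -535886147.77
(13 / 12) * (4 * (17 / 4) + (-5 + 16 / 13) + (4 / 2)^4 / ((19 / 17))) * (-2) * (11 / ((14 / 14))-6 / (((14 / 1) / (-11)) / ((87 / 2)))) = -245025 / 19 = -12896.05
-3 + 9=6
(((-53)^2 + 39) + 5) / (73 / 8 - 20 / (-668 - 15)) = 5196264 / 16673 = 311.66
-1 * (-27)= 27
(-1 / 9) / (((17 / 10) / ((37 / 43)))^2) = -136900 / 4809249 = -0.03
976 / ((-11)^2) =976 / 121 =8.07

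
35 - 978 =-943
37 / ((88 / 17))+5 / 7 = 4843 / 616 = 7.86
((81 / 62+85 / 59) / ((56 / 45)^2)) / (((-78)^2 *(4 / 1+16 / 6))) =104355 / 2386069504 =0.00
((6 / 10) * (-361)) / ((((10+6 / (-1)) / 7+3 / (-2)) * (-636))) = -2527 / 6890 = -0.37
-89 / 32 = -2.78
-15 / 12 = -5 / 4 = -1.25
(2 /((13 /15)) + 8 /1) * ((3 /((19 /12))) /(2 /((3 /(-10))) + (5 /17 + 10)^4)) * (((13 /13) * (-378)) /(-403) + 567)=276649689222648 /279909436832155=0.99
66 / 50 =33 / 25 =1.32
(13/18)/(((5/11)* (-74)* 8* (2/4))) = -143/26640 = -0.01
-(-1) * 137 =137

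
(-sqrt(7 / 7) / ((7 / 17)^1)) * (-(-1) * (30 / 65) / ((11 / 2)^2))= -408 / 11011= -0.04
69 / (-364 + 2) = -69 / 362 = -0.19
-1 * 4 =-4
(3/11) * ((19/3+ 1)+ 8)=46/11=4.18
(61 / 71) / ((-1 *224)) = -61 / 15904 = -0.00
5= 5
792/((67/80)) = 63360/67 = 945.67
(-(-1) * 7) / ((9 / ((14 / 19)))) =98 / 171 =0.57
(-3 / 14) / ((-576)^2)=-1 / 1548288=-0.00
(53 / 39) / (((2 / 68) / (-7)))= -12614 / 39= -323.44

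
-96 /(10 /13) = -124.80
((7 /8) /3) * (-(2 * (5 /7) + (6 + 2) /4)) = -1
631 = 631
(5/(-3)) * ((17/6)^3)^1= -24565/648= -37.91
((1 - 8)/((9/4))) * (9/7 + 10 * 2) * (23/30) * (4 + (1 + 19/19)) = -13708/45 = -304.62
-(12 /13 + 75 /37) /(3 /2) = -946 /481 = -1.97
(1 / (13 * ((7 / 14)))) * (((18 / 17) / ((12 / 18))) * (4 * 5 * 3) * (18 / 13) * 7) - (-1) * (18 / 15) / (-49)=142.07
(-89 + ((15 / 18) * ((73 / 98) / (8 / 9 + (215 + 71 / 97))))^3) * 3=-108770956147794759080055 / 407381858339151420928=-267.00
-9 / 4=-2.25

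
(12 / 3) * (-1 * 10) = -40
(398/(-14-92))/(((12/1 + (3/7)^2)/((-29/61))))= 0.15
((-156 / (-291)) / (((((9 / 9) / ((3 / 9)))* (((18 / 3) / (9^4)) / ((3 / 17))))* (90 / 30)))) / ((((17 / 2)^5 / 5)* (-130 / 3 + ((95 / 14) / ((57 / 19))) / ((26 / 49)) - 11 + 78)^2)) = 73802327040 / 44446788079261657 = 0.00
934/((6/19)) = 2957.67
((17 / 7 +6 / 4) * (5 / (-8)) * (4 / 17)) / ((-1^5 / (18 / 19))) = 2475 / 4522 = 0.55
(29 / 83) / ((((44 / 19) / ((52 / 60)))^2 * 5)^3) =6585362972888141 / 857534731416000000000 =0.00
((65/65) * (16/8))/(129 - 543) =-0.00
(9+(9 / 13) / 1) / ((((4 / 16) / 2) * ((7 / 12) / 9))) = 15552 / 13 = 1196.31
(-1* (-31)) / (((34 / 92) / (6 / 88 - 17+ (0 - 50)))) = -2099785 / 374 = -5614.40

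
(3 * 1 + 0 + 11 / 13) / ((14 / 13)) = 25 / 7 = 3.57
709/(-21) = -709/21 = -33.76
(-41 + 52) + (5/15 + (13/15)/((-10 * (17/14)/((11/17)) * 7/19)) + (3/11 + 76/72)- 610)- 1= -856132297/1430550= -598.46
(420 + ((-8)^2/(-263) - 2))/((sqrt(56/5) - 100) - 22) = -16755175/4889433 - 54935 * sqrt(70)/4889433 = -3.52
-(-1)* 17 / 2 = 17 / 2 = 8.50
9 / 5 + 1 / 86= 779 / 430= 1.81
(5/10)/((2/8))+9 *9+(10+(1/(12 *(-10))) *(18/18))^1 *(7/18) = 187673/2160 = 86.89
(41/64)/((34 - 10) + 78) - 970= -6332119/6528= -969.99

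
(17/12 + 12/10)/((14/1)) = 157/840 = 0.19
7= 7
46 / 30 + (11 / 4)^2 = 2183 / 240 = 9.10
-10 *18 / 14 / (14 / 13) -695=-34640 / 49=-706.94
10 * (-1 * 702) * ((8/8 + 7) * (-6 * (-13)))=-4380480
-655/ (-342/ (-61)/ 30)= -3504.82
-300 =-300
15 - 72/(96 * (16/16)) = 57/4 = 14.25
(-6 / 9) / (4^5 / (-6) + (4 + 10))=1 / 235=0.00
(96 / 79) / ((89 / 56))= 5376 / 7031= 0.76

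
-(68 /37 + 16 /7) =-1068 /259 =-4.12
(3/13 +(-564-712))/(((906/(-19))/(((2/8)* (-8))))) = -315115/5889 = -53.51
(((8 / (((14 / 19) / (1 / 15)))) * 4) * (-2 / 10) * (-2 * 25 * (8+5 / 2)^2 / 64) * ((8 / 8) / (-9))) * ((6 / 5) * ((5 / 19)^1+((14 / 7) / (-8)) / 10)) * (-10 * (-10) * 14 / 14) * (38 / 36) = -24073 / 144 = -167.17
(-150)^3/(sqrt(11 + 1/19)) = -112500* sqrt(3990)/7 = -1015175.04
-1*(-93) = 93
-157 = -157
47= 47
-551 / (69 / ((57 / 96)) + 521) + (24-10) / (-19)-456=-105263457 / 230033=-457.60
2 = 2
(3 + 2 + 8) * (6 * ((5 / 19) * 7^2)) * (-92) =-1758120 / 19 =-92532.63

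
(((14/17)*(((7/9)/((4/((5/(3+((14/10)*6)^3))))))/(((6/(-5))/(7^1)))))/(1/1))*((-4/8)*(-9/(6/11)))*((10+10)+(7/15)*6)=-44804375/30380904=-1.47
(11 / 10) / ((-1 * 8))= -11 / 80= -0.14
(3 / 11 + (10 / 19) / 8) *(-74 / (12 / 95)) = -52355 / 264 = -198.31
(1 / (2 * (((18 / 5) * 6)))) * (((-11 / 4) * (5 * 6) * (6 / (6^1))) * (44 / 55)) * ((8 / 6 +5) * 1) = -1045 / 108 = -9.68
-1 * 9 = -9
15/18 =5/6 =0.83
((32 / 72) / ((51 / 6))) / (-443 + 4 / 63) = -56 / 474385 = -0.00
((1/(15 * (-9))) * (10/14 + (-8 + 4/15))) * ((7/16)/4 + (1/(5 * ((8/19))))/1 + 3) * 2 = 845339/2268000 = 0.37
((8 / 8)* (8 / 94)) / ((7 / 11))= 44 / 329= 0.13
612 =612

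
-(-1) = 1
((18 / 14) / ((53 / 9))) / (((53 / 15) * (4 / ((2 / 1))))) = 1215 / 39326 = 0.03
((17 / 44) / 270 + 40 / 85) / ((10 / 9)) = 95329 / 224400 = 0.42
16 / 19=0.84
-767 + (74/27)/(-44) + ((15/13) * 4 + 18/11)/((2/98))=-3557731/7722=-460.73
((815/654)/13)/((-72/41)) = -33415/612144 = -0.05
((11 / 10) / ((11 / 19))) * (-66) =-627 / 5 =-125.40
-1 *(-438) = 438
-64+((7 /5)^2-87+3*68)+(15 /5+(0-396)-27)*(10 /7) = -13626 /25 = -545.04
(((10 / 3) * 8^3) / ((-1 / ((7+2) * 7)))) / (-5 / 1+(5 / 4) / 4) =114688 / 5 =22937.60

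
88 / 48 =11 / 6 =1.83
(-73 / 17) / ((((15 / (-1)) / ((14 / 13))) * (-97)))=-1022 / 321555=-0.00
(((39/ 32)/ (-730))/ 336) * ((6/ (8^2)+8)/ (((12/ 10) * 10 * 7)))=-481/ 1004666880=-0.00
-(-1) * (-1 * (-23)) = 23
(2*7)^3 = 2744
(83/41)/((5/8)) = 664/205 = 3.24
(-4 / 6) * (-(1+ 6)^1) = 14 / 3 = 4.67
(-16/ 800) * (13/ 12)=-13/ 600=-0.02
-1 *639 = -639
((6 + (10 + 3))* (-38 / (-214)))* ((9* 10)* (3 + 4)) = 227430 / 107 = 2125.51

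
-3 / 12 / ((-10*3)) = 1 / 120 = 0.01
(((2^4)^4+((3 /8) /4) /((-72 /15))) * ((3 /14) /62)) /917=50331633 /203764736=0.25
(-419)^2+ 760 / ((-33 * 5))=5793361 / 33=175556.39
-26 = -26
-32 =-32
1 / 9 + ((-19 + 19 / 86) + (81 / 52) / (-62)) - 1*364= -477481567 / 1247688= -382.69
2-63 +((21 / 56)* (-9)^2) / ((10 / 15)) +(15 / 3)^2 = 153 / 16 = 9.56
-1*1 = -1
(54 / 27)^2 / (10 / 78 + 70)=156 / 2735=0.06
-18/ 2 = -9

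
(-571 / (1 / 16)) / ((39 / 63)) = -191856 / 13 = -14758.15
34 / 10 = 17 / 5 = 3.40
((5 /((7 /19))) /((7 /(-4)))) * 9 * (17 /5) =-11628 /49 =-237.31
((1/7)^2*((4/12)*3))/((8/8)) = 1/49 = 0.02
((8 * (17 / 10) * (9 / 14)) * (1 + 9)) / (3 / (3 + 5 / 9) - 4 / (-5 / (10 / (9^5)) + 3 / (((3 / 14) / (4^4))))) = 1016037504 / 9807301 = 103.60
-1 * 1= -1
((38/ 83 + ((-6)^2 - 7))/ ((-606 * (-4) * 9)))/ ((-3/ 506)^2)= 52167335/ 1358046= 38.41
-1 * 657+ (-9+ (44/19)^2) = -238490/361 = -660.64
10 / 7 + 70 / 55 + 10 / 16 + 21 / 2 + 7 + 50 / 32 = 27583 / 1232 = 22.39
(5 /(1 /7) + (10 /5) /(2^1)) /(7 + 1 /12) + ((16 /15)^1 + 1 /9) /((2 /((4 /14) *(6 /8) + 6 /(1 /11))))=104899 /2380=44.08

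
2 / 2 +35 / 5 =8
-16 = -16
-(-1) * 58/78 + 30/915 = 1847/2379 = 0.78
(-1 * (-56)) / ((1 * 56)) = 1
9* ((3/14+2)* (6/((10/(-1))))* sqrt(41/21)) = -279* sqrt(861)/490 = -16.71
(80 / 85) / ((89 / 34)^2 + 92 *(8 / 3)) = 3264 / 874579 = 0.00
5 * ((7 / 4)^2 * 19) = 4655 / 16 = 290.94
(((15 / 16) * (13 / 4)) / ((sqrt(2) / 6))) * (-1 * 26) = -7605 * sqrt(2) / 32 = -336.10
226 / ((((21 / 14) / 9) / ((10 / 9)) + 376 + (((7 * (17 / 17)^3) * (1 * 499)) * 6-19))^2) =90400 / 181734247809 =0.00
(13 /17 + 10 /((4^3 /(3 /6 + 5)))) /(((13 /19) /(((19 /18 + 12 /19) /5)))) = 339853 /424320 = 0.80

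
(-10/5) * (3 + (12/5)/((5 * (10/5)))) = -162/25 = -6.48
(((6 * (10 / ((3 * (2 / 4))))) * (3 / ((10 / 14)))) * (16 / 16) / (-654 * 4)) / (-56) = 1 / 872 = 0.00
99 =99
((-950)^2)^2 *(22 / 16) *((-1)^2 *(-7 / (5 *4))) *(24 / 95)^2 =-25017300000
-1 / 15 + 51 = 50.93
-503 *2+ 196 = -810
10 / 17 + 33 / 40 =961 / 680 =1.41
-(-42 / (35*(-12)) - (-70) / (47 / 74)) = -51847 / 470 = -110.31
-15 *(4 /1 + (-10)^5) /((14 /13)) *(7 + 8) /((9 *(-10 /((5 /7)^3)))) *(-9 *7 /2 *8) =7312207500 /343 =21318389.21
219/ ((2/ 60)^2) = 197100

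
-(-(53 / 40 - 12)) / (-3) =427 / 120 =3.56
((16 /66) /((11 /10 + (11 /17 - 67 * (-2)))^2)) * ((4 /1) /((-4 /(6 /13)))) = -462400 /76154353847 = -0.00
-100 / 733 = -0.14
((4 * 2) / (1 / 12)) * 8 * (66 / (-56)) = -6336 / 7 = -905.14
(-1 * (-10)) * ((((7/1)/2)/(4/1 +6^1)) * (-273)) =-955.50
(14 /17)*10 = 140 /17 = 8.24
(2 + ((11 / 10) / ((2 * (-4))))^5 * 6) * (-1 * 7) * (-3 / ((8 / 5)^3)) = 68802653787 / 6710886400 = 10.25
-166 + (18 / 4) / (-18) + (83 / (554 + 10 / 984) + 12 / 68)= -3075390041 / 18534964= -165.92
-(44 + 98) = -142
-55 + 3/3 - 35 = -89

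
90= 90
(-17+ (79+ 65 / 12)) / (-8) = -809 / 96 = -8.43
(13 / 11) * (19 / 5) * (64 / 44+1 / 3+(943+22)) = 7880288 / 1815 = 4341.76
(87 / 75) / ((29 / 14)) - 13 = -311 / 25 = -12.44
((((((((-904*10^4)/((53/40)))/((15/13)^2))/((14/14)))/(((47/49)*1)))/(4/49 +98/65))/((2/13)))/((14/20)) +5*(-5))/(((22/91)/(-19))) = 3062395631047687025/1248334758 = 2453184621.69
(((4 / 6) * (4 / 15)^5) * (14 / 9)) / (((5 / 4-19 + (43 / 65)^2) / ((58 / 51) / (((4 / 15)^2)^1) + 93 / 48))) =-843994112 / 582738998625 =-0.00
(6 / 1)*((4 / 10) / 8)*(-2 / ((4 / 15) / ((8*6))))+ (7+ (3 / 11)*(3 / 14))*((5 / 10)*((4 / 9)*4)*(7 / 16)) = -41681 / 396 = -105.26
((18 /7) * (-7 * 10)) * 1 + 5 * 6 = -150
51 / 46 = 1.11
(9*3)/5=27/5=5.40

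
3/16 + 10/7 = 1.62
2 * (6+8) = 28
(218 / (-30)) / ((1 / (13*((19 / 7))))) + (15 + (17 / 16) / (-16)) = -241.48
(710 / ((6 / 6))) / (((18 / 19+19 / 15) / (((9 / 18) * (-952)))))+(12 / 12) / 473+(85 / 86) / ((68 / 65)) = -364467321527 / 2387704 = -152643.43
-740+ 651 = -89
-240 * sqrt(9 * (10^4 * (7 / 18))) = -12000 * sqrt(14) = -44899.89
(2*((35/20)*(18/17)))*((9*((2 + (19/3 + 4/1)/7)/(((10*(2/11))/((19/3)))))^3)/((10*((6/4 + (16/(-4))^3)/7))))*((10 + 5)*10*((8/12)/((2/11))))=-39066105975523/107100000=-364762.89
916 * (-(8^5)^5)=-34605501586468760125964288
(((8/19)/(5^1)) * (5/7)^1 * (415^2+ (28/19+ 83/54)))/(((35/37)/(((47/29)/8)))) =307291627921/138504870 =2218.63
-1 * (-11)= 11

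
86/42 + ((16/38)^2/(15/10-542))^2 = 6548385981547/3198048799701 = 2.05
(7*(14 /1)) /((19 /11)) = 1078 /19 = 56.74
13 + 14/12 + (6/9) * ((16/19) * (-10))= 325/38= 8.55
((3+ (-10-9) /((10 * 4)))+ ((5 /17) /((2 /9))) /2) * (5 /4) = 2167 /544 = 3.98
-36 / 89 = -0.40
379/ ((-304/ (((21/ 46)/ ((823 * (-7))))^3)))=10233/ 16494782157144448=0.00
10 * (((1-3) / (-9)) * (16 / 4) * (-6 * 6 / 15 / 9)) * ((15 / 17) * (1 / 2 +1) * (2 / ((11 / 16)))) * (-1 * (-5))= -25600 / 561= -45.63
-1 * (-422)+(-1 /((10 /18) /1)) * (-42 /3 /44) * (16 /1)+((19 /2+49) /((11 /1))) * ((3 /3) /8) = 380009 /880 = 431.83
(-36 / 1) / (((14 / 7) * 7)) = -18 / 7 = -2.57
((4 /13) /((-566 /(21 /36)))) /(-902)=7 /19910748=0.00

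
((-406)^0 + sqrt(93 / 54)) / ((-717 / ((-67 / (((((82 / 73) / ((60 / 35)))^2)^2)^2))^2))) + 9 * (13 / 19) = -12529.77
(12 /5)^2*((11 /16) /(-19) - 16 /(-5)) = 43281 /2375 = 18.22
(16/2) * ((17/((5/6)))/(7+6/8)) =3264/155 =21.06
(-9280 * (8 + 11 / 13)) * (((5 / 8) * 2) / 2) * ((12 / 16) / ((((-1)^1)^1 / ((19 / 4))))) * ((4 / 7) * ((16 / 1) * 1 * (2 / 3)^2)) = 742739.93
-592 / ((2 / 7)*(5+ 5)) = -1036 / 5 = -207.20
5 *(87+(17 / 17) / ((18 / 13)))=7895 / 18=438.61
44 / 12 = 11 / 3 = 3.67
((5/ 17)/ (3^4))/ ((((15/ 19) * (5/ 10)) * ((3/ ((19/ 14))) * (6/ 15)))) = 1805/ 173502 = 0.01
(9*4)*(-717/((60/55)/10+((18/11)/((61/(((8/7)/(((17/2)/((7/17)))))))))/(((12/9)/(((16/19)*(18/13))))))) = -1030285829430/4406203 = -233826.23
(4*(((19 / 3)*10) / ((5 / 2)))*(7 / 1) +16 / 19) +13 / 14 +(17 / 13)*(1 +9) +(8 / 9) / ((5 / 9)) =725.78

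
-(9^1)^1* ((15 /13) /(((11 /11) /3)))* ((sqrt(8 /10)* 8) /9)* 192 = -27648* sqrt(5) /13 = -4755.60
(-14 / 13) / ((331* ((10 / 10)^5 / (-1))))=14 / 4303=0.00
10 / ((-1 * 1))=-10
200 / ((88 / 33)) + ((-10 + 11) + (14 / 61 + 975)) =64125 / 61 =1051.23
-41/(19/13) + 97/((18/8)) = 2575/171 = 15.06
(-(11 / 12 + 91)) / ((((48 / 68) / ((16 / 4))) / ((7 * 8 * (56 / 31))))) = -14700784 / 279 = -52690.98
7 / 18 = 0.39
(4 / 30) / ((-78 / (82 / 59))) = -82 / 34515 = -0.00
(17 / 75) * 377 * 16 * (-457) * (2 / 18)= -46862608 / 675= -69426.09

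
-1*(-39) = 39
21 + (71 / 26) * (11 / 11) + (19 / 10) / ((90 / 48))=48251 / 1950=24.74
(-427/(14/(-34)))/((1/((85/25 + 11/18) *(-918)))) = -19092207/5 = -3818441.40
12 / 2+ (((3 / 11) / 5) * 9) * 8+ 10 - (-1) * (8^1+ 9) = 2031 / 55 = 36.93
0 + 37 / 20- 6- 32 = -723 / 20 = -36.15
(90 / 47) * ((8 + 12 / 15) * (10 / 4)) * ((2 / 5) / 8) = 99 / 47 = 2.11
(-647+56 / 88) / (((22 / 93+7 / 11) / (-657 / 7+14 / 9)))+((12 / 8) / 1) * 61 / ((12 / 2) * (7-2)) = 8544942311 / 125020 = 68348.60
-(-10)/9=10/9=1.11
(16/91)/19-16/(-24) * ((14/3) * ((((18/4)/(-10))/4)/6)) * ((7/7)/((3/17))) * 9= -205111/69160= -2.97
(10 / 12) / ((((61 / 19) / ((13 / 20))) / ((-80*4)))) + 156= 18668 / 183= 102.01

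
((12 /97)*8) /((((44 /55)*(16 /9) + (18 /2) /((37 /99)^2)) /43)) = 254305440 /393531037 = 0.65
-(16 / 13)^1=-16 / 13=-1.23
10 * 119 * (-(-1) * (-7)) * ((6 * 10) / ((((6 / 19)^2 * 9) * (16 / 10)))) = -37589125 / 108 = -348047.45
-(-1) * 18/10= 9/5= 1.80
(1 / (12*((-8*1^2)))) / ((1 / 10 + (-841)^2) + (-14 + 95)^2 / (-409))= -2045 / 138850276272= -0.00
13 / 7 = 1.86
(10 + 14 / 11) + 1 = 135 / 11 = 12.27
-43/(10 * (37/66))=-1419/185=-7.67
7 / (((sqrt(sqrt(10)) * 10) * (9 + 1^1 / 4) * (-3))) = -7 * 10^(3 / 4) / 2775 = -0.01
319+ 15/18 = 1919/6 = 319.83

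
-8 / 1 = -8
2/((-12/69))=-23/2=-11.50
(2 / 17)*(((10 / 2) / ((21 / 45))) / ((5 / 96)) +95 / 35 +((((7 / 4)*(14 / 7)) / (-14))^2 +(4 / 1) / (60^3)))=9851204 / 401625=24.53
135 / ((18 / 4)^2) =20 / 3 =6.67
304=304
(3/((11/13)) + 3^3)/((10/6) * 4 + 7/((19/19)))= 1008/451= 2.24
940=940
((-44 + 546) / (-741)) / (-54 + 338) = -251 / 105222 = -0.00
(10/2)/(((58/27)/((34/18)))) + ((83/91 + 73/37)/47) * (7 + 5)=47114439/9178442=5.13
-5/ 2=-2.50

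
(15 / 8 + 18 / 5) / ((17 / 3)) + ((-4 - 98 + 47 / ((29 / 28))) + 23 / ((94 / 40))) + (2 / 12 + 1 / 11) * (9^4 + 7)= 50340739763 / 30585720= 1645.89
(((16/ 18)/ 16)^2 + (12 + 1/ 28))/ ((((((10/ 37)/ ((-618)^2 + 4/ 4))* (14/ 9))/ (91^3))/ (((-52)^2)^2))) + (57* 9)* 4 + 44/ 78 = 7050191659102984137110/ 117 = 60258048368401573821.45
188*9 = 1692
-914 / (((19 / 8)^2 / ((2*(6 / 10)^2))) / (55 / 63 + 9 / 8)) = -775072 / 3325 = -233.10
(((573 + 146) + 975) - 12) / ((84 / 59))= 49619 / 42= 1181.40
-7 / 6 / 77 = -1 / 66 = -0.02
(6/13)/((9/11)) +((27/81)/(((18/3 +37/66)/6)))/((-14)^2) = 468061/827463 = 0.57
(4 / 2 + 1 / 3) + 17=58 / 3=19.33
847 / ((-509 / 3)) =-2541 / 509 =-4.99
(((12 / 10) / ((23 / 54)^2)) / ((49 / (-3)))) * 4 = -1.62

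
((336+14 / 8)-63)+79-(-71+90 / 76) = 32191 / 76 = 423.57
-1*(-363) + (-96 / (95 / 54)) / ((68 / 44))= 529221 / 1615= 327.69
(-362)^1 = -362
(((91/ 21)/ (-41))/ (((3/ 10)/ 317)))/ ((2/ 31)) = -638755/ 369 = -1731.04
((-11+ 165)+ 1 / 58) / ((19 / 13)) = 116129 / 1102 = 105.38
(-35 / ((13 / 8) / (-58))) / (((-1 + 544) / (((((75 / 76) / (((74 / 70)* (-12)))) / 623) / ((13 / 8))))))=-1015000 / 5741585889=-0.00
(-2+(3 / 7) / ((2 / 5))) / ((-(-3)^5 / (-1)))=13 / 3402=0.00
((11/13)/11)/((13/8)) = 8/169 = 0.05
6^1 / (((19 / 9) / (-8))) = -432 / 19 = -22.74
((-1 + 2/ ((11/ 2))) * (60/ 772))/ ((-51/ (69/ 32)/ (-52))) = -31395/ 288728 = -0.11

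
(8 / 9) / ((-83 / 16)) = -128 / 747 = -0.17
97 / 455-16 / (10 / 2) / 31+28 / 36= 112694 / 126945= 0.89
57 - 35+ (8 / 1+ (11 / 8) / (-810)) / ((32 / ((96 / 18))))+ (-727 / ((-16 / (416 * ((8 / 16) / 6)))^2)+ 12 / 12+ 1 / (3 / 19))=-131499731 / 38880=-3382.19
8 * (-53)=-424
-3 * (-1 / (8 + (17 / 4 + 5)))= 4 / 23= 0.17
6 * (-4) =-24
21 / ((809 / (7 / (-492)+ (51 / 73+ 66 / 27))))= 2359889 / 29056044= 0.08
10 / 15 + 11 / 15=7 / 5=1.40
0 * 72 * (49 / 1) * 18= 0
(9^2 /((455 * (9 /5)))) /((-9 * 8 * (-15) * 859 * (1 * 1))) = 1 /9380280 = 0.00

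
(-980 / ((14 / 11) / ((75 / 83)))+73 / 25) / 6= -1437691 / 12450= -115.48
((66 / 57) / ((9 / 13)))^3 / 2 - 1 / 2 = 18393445 / 10000422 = 1.84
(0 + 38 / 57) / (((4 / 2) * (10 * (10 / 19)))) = 19 / 300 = 0.06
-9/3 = -3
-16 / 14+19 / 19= -1 / 7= -0.14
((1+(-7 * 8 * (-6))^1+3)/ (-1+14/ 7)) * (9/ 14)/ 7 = 1530/ 49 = 31.22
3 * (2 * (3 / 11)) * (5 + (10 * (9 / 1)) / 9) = 270 / 11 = 24.55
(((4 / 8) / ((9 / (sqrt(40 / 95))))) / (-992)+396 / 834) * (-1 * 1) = -66 / 139+sqrt(38) / 169632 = -0.47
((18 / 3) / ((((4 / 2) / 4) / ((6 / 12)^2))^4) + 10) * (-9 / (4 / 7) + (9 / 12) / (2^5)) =-167079 / 1024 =-163.16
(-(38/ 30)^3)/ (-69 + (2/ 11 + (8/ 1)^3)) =-75449/ 16453125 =-0.00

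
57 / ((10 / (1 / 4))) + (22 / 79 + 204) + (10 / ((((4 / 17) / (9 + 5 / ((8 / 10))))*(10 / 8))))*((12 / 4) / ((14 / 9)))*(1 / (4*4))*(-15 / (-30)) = 83862181 / 353920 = 236.95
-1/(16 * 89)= -1/1424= -0.00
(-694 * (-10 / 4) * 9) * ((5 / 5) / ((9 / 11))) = 19085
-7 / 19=-0.37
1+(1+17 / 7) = 31 / 7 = 4.43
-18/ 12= -3/ 2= -1.50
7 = 7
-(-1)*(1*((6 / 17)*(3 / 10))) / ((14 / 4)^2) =36 / 4165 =0.01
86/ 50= 43/ 25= 1.72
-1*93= -93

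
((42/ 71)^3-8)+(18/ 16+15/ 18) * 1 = -50118983/ 8589864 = -5.83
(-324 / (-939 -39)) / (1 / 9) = 486 / 163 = 2.98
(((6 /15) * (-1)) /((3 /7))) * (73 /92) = -511 /690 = -0.74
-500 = -500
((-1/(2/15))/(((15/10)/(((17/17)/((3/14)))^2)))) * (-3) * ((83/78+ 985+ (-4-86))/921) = 317.82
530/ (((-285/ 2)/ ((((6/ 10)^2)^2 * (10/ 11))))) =-11448/ 26125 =-0.44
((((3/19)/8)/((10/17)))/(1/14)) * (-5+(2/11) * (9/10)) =-2499/1100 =-2.27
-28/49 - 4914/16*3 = -51629/56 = -921.95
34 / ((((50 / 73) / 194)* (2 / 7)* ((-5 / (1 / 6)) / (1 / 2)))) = -842639 / 1500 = -561.76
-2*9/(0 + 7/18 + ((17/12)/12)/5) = -480/11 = -43.64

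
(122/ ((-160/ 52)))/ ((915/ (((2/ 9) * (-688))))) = 4472/ 675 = 6.63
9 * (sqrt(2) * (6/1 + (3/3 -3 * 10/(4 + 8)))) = 57.28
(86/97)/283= 86/27451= 0.00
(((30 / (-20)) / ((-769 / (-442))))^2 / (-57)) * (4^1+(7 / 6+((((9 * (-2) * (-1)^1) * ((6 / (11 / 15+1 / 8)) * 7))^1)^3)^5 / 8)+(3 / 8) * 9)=-33997847799289615511573770222233836550887295481049159173141501109209684594608835 / 140040817756163600951549129577990100904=-242770988801893596583099800000000000000000.00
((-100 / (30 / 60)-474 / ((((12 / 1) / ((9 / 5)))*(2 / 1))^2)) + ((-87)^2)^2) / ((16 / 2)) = 45831646667 / 6400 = 7161194.79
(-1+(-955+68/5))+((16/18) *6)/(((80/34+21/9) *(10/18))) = -940.35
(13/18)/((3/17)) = 221/54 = 4.09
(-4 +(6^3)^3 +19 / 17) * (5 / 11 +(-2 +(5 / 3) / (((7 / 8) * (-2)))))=-98852091791 / 3927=-25172419.61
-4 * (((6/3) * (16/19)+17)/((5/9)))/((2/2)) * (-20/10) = 269.05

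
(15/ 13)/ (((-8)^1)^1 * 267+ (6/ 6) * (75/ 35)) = -35/ 64727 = -0.00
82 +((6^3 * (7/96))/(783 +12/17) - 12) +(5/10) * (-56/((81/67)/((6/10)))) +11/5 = 139868639/2398140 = 58.32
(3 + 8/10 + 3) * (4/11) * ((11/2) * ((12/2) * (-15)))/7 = -174.86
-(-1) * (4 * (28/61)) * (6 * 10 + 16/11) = 75712/671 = 112.83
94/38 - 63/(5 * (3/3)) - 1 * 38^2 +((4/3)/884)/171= -824293309/566865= -1454.13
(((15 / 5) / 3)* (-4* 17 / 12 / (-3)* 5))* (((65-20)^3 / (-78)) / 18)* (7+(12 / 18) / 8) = -903125 / 208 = -4341.95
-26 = -26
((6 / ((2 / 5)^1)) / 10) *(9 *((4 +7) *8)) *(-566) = -672408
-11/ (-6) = 11/ 6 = 1.83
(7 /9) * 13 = 91 /9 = 10.11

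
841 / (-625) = -841 / 625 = -1.35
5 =5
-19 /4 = -4.75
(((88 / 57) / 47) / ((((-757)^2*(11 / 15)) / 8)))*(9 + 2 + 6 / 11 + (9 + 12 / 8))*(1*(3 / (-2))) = -116400 / 5629060327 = -0.00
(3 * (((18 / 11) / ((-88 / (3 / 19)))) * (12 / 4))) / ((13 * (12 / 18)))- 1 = -239825 / 239096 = -1.00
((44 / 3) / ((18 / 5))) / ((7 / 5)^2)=2750 / 1323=2.08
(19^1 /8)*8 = 19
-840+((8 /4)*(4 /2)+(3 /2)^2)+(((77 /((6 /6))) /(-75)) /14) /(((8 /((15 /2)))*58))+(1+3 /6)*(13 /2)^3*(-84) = -328850731 /9280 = -35436.50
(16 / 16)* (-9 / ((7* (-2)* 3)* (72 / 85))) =85 / 336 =0.25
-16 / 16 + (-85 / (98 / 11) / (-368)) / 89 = -3208761 / 3209696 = -1.00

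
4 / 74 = 2 / 37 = 0.05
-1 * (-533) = 533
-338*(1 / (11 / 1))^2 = -338 / 121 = -2.79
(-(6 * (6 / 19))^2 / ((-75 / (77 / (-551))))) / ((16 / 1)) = -2079 / 4972775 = -0.00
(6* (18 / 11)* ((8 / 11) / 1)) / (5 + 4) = 96 / 121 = 0.79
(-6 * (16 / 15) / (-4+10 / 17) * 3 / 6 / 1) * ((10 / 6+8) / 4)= 34 / 15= 2.27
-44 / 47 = -0.94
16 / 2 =8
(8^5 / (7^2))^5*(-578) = -21836222616789239468130304 / 282475249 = -77303136094551206.04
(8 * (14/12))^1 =28/3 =9.33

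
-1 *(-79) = 79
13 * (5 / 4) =65 / 4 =16.25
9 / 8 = 1.12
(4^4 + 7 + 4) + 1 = 268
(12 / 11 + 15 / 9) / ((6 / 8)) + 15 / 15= 463 / 99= 4.68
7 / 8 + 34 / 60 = 173 / 120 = 1.44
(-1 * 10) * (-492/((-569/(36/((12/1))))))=-14760/569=-25.94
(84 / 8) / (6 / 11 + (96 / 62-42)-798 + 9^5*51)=2387 / 684423622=0.00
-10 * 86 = -860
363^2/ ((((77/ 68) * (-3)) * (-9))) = 4309.90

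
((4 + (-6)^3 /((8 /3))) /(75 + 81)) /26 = -0.02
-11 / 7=-1.57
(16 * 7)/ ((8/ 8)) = 112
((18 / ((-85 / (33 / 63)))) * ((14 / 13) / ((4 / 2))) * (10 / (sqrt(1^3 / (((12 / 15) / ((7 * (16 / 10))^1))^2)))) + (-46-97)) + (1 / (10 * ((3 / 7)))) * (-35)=-1403525 / 9282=-151.21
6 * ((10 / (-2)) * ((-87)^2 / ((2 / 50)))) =-5676750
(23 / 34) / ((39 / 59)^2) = 80063 / 51714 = 1.55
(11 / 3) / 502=11 / 1506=0.01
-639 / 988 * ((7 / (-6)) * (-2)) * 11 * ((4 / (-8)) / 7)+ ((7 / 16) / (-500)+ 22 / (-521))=1176330191 / 1029496000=1.14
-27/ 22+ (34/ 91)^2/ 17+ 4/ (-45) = -10722823/ 8198190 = -1.31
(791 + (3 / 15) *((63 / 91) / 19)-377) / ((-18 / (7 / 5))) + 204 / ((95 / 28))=344883 / 12350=27.93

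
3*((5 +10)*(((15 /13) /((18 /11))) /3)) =10.58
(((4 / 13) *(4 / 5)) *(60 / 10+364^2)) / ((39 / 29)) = 61480928 / 2535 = 24252.83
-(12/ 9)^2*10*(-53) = 8480/ 9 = 942.22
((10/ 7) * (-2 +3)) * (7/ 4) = 5/ 2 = 2.50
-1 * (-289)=289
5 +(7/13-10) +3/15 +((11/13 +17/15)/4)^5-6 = -92316123635807/9022419900000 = -10.23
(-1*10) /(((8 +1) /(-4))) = 4.44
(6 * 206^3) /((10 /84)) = 440587526.40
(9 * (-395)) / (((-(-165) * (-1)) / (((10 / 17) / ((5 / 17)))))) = 474 / 11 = 43.09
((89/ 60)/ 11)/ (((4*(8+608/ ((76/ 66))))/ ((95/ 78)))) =1691/ 22074624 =0.00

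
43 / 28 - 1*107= -2953 / 28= -105.46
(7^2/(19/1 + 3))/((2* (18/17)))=833/792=1.05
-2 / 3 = -0.67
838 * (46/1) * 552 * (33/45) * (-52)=-4057099904/5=-811419980.80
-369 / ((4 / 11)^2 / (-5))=223245 / 16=13952.81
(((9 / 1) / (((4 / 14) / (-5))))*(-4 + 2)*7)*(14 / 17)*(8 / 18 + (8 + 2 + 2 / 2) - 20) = -264110 / 17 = -15535.88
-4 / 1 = -4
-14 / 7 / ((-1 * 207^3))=2 / 8869743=0.00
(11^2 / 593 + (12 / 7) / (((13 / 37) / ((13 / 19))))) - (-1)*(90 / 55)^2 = 59359141 / 9543149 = 6.22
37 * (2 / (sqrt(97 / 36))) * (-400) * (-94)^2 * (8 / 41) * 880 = -11047686144000 * sqrt(97) / 3977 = -27359087219.29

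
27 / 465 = 9 / 155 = 0.06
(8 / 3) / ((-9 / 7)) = -56 / 27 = -2.07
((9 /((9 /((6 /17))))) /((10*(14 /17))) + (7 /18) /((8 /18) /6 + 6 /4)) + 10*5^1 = 11969 /238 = 50.29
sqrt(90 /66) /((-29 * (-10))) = sqrt(165) /3190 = 0.00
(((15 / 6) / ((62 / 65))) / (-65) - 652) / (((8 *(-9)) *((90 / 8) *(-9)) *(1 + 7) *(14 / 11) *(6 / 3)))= -296461 / 67495680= -0.00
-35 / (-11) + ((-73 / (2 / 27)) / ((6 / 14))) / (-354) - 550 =-540.32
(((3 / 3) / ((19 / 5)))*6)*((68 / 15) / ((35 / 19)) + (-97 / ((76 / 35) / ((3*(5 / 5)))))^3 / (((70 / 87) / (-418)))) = 15166532416577243 / 7682080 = 1974274209.14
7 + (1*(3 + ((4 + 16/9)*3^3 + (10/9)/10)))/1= 1495/9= 166.11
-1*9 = -9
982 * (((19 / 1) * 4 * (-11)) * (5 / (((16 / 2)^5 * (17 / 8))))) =-513095 / 8704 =-58.95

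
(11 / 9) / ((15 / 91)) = 1001 / 135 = 7.41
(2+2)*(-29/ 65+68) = 17564/ 65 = 270.22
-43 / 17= -2.53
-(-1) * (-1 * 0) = 0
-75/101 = -0.74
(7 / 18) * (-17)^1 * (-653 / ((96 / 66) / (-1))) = -2967.98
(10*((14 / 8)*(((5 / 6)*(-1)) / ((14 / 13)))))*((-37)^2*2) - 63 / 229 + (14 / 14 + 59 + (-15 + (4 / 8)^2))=-50882117 / 1374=-37032.11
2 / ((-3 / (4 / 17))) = -8 / 51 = -0.16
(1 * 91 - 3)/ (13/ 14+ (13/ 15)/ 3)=55440/ 767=72.28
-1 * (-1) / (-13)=-1 / 13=-0.08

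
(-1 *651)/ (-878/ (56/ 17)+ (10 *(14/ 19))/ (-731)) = 84389564/ 34552509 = 2.44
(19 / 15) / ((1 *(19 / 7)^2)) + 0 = 49 / 285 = 0.17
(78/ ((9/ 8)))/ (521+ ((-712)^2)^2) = 208/ 770976658971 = 0.00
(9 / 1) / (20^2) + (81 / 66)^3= 1.87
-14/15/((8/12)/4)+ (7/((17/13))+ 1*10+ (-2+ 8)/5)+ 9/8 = 8213/680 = 12.08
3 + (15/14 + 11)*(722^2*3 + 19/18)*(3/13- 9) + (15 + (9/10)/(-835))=-14514157726882/87675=-165544998.31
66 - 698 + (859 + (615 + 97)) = 939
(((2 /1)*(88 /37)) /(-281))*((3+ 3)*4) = -4224 /10397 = -0.41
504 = 504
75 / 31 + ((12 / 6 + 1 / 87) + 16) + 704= 1953790 / 2697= 724.43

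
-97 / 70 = -1.39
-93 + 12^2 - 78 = -27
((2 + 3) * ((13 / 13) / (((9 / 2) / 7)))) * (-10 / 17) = -700 / 153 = -4.58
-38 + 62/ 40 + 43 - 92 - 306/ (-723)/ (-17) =-85.47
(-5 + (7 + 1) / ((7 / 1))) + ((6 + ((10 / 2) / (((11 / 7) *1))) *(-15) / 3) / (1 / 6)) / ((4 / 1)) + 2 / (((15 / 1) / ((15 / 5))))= -14107 / 770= -18.32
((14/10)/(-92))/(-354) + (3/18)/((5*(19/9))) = 9797/618792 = 0.02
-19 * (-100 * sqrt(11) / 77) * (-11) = -900.23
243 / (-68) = -243 / 68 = -3.57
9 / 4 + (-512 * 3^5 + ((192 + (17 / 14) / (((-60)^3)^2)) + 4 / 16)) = -81139496255999983 / 653184000000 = -124221.50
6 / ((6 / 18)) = 18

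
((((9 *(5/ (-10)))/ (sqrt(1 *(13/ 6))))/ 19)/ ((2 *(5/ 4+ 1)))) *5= -5 *sqrt(78)/ 247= -0.18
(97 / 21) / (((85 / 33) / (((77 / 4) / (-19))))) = -11737 / 6460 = -1.82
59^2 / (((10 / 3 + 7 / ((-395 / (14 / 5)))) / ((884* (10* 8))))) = 74968888.57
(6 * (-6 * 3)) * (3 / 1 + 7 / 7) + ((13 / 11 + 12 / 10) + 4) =-23409 / 55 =-425.62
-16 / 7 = -2.29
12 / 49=0.24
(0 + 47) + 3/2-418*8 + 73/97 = -639181/194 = -3294.75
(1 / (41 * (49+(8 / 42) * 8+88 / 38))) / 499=399 / 431337097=0.00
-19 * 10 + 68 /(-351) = -190.19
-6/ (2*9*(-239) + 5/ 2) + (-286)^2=703363816/ 8599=81796.00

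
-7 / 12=-0.58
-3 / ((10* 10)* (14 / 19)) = -57 / 1400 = -0.04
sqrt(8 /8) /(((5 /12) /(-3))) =-36 /5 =-7.20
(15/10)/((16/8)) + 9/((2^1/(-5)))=-21.75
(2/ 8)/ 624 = 1/ 2496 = 0.00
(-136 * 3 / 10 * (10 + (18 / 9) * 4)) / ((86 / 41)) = -75276 / 215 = -350.12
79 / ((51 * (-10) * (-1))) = 79 / 510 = 0.15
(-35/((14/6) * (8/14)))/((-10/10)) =105/4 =26.25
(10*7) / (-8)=-35 / 4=-8.75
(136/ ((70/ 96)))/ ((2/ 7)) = 652.80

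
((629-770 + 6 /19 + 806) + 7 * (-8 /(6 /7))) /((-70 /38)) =-34199 /105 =-325.70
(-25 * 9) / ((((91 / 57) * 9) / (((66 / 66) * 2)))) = -2850 / 91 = -31.32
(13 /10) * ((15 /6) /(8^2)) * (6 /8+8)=455 /1024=0.44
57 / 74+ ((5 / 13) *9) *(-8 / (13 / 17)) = -443247 / 12506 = -35.44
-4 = -4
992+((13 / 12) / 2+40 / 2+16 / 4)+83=26389 / 24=1099.54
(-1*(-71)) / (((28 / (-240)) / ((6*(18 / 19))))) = -460080 / 133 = -3459.25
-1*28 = -28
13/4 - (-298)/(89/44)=53605/356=150.58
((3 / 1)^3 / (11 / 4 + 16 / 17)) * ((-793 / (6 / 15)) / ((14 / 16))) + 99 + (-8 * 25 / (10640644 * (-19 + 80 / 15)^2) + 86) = -18394090282948595 / 1122404390891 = -16388.11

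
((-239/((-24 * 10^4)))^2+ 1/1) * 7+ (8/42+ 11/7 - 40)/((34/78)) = -80.72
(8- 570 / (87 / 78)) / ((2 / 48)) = -350112 / 29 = -12072.83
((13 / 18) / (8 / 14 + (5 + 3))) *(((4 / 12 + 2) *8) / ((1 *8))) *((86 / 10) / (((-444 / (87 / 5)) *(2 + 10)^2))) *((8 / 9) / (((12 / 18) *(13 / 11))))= -672133 / 1294704000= -0.00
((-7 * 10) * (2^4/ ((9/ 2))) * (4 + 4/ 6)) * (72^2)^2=-31213486080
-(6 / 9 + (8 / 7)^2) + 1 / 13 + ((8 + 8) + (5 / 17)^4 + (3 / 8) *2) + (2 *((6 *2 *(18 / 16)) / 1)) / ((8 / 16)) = 43963633741 / 638434524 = 68.86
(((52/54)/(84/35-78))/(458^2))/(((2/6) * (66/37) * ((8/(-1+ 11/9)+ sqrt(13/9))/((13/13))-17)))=-45695/8467305096096+ 2405 * sqrt(13)/25401915288288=-0.00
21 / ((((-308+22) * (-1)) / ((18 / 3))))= 63 / 143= 0.44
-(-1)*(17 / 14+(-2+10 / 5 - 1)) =3 / 14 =0.21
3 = 3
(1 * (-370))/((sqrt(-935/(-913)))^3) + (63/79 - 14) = -6142 * sqrt(7055)/1445 - 1043/79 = -370.22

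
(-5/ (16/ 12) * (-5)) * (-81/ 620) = -1215/ 496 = -2.45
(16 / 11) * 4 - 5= 0.82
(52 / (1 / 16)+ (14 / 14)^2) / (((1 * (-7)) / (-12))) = 1428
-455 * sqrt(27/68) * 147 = -200655 * sqrt(51)/34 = -42145.98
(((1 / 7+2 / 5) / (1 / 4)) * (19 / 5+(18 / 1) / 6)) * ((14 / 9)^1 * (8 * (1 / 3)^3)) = 41344 / 6075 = 6.81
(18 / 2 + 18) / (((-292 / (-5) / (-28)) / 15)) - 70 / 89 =-1266685 / 6497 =-194.96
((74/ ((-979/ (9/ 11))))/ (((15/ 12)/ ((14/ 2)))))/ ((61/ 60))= -0.34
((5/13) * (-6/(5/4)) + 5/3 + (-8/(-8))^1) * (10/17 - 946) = -514304/663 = -775.72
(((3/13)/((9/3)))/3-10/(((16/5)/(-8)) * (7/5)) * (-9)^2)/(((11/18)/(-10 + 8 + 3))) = 2369292/1001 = 2366.93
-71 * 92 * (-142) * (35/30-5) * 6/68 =-5333378/17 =-313728.12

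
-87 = -87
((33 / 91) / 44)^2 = 9 / 132496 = 0.00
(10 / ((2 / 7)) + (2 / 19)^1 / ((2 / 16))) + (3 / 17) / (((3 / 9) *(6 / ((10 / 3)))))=11672 / 323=36.14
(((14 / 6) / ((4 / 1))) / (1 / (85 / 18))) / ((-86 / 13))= -7735 / 18576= -0.42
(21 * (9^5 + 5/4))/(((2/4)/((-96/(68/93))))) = -5535606636/17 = -325623919.76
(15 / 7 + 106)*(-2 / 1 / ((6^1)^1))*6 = -1514 / 7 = -216.29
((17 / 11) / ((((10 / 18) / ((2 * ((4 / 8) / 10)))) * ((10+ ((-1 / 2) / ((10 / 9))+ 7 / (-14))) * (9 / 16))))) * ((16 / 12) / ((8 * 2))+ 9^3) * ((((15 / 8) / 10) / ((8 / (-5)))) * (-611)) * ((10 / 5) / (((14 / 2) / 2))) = 90875863 / 55748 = 1630.12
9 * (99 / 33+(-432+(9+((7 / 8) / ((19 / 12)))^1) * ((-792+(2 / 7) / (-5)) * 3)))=-138419226 / 665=-208149.21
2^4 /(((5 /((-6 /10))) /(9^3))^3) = -167365651248 /15625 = -10711401.68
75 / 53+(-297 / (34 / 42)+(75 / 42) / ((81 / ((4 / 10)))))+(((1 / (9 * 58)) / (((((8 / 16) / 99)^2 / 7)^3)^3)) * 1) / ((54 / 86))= 399021062785346746996828263173479695886755104707185715 / 14815143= 26933325097526682462452660000000000000000000000.00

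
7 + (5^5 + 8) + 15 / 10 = 6283 / 2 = 3141.50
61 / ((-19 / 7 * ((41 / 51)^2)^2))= -2888740827 / 53689459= -53.80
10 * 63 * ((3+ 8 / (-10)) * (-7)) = -9702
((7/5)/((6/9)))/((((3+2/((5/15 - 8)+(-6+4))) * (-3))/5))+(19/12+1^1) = 431/324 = 1.33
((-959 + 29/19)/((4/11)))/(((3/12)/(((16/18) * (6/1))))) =-1067264/19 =-56171.79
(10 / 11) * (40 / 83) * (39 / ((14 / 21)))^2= 1368900 / 913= 1499.34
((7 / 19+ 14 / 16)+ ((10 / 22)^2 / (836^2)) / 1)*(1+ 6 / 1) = 736061809 / 84566416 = 8.70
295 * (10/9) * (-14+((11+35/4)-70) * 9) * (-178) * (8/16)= 244827875/18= 13601548.61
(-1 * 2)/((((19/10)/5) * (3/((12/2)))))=-200/19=-10.53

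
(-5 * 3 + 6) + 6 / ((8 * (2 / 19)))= -15 / 8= -1.88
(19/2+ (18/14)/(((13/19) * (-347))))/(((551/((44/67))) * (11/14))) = 126236/8764873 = 0.01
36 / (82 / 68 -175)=-0.21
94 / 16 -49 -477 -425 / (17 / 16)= -7361 / 8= -920.12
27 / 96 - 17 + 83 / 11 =-3229 / 352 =-9.17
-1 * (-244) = 244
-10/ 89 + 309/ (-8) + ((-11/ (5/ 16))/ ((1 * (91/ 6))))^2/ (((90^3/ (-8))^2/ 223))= -5268237837275846621/ 135998888878125000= -38.74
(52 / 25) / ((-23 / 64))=-3328 / 575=-5.79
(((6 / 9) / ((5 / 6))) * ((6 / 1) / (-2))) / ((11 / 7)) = -84 / 55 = -1.53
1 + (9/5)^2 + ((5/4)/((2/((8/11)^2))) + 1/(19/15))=308069/57475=5.36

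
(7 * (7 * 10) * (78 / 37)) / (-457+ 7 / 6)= -45864 / 20239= -2.27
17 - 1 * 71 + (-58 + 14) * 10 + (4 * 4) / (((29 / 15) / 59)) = -166 / 29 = -5.72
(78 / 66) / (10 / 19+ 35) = 247 / 7425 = 0.03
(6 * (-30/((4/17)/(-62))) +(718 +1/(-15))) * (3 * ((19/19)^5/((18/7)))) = 5055533/90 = 56172.59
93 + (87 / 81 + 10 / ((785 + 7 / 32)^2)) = 1603670244140 / 17046885483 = 94.07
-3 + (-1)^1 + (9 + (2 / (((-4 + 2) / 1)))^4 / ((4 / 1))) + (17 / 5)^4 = 347209 / 2500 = 138.88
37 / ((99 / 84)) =1036 / 33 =31.39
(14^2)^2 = 38416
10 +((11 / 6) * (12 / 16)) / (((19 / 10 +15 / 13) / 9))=22315 / 1588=14.05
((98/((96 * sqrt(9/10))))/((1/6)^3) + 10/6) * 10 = 50/3 + 735 * sqrt(10) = 2340.94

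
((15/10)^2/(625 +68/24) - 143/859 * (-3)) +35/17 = 281849453/110019002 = 2.56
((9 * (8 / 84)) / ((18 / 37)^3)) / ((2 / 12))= 50653 / 1134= 44.67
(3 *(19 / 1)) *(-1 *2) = -114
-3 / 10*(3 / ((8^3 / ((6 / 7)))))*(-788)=5319 / 4480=1.19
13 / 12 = 1.08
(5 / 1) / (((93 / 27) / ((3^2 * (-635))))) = -257175 / 31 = -8295.97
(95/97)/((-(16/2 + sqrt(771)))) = 760/68579 - 95 *sqrt(771)/68579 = -0.03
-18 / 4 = -9 / 2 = -4.50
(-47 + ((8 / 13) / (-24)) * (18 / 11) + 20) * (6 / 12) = -3867 / 286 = -13.52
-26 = -26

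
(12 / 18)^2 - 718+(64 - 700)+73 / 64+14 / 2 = -774959 / 576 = -1345.41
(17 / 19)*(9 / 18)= 17 / 38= 0.45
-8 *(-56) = 448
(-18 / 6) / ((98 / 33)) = -99 / 98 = -1.01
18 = 18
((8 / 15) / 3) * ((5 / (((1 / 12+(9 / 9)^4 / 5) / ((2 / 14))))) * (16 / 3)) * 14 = 5120 / 153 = 33.46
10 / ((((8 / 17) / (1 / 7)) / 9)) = 765 / 28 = 27.32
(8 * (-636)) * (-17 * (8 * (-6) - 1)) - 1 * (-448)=-4237856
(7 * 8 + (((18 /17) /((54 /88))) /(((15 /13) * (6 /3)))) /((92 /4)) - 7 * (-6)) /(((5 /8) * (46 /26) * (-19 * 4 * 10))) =-22423466 /192225375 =-0.12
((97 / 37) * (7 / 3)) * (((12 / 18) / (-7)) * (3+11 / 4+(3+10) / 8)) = -5723 / 1332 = -4.30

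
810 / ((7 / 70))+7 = 8107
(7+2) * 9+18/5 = 423/5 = 84.60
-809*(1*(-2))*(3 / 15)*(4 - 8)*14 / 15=-90608 / 75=-1208.11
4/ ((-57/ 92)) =-368/ 57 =-6.46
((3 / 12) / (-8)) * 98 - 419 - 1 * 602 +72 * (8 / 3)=-13313 / 16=-832.06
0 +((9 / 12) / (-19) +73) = 5545 / 76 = 72.96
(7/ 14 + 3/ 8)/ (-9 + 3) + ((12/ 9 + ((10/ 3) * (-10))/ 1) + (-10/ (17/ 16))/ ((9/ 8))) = -99173/ 2448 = -40.51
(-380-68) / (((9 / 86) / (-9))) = 38528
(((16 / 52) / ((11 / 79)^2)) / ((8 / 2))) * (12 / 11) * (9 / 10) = 337014 / 86515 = 3.90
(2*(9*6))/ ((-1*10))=-54/ 5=-10.80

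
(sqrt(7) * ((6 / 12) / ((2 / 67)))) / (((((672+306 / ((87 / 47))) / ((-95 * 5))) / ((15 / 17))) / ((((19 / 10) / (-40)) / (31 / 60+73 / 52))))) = 11998025 * sqrt(7) / 57858752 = 0.55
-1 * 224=-224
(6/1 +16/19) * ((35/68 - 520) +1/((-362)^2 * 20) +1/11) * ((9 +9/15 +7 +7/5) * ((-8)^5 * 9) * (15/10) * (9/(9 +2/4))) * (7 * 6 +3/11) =27569000745963900887040/24327565097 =1133241269154.54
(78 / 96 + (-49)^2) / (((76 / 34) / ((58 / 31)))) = 18945497 / 9424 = 2010.35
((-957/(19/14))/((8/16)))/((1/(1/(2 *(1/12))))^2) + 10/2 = -964561/19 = -50766.37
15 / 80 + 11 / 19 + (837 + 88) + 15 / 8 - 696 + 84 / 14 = 72243 / 304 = 237.64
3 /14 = 0.21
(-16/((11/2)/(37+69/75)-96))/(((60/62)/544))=85264384/908705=93.83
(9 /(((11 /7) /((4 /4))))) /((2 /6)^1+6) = 189 /209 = 0.90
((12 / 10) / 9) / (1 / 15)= 2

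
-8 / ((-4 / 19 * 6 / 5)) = 95 / 3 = 31.67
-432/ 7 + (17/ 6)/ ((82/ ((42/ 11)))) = -388831/ 6314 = -61.58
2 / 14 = 1 / 7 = 0.14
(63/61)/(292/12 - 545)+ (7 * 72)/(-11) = -4365837/95282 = -45.82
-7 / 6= -1.17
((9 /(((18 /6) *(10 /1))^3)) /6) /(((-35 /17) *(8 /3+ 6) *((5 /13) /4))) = -17 /525000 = -0.00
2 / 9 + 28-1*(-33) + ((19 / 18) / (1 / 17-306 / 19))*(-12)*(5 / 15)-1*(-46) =5013869 / 46647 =107.49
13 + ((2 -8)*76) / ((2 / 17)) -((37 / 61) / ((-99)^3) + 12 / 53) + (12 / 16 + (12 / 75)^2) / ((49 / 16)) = -53016497886537964 / 13724272918125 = -3862.97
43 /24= 1.79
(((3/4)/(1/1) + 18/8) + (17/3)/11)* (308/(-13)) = -3248/39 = -83.28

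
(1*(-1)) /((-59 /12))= 12 /59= 0.20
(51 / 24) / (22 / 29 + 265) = 0.01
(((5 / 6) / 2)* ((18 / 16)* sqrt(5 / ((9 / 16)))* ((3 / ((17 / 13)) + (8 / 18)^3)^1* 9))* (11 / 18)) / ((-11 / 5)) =-737975* sqrt(5) / 198288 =-8.32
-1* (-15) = 15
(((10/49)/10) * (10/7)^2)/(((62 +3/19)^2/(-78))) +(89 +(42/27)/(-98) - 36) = 1596883948574/30139390449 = 52.98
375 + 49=424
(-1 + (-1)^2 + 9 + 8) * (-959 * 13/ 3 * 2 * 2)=-847756/ 3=-282585.33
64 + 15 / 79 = 5071 / 79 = 64.19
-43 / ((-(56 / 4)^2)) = 43 / 196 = 0.22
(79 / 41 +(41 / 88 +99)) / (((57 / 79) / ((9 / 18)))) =28900175 / 411312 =70.26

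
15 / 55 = 3 / 11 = 0.27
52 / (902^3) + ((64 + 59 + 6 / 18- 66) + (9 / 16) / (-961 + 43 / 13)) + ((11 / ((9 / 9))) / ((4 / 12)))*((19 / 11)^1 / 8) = 1177861088659333 / 18273383119200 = 64.46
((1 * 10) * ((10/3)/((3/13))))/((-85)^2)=52/2601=0.02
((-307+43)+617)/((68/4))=353/17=20.76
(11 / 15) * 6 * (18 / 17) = 396 / 85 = 4.66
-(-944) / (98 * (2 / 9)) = 2124 / 49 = 43.35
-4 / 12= -1 / 3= -0.33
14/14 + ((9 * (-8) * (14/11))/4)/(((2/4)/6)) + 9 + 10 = -2804/11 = -254.91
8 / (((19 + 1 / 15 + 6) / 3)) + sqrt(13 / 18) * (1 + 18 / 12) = 45 / 47 + 5 * sqrt(26) / 12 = 3.08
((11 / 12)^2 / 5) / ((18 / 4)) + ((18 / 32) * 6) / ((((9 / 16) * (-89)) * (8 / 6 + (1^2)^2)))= 17063 / 2018520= 0.01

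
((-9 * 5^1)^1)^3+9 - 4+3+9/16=-1457863/16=-91116.44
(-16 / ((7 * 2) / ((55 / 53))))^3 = -1.67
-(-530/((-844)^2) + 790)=-281372455/356168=-790.00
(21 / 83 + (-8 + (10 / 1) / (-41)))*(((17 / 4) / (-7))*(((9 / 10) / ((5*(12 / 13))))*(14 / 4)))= 18028959 / 5444800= 3.31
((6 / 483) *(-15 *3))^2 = 8100 / 25921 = 0.31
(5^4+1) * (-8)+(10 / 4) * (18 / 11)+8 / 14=-385257 / 77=-5003.34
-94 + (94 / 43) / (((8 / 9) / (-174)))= -521.92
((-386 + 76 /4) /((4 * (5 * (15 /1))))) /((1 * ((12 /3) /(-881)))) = 323327 /1200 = 269.44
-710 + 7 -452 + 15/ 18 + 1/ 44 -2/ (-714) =-6043083/ 5236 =-1154.14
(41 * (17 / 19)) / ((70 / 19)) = 697 / 70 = 9.96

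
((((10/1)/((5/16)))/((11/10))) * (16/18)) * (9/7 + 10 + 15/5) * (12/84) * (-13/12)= -832000/14553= -57.17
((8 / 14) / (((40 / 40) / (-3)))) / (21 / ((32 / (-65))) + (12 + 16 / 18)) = 3456 / 60011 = 0.06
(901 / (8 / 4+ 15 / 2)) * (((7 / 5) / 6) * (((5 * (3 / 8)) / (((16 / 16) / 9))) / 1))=56763 / 152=373.44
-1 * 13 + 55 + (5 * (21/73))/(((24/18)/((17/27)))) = 37387/876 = 42.68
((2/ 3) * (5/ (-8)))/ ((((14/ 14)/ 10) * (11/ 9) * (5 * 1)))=-0.68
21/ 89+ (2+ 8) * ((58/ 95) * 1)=10723/ 1691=6.34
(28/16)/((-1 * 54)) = -7/216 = -0.03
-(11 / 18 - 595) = 10699 / 18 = 594.39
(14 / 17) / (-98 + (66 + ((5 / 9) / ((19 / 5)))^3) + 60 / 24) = -140005908 / 5014680383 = -0.03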